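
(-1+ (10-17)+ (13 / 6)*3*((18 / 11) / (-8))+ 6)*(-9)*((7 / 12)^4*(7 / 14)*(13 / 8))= 9145409 / 3244032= 2.82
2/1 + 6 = 8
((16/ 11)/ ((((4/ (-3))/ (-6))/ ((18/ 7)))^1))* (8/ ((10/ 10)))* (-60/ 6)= -103680/ 77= -1346.49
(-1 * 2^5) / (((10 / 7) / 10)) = -224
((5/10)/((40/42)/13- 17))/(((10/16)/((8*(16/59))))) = -139776/1363195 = -0.10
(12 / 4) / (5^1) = 3 / 5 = 0.60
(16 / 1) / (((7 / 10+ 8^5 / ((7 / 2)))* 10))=112 / 655409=0.00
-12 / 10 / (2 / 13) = -39 / 5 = -7.80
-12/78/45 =-2/585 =-0.00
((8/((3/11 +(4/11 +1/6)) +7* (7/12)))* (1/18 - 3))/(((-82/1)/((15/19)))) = 4664/100491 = 0.05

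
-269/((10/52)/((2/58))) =-6994/145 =-48.23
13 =13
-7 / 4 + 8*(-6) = -49.75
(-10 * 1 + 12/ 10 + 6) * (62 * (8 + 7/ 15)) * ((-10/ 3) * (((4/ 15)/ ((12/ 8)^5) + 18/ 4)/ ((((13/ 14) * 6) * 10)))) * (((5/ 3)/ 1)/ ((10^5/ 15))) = 0.10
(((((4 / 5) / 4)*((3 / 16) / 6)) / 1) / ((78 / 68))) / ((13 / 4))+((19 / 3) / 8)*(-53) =-41.96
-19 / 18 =-1.06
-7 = -7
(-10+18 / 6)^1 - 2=-9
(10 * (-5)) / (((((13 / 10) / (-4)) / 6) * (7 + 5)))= 1000 / 13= 76.92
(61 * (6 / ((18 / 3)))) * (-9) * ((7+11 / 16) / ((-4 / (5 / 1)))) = 337635 / 64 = 5275.55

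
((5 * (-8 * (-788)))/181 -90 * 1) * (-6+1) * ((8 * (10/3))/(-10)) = 609200/543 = 1121.92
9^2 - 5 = 76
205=205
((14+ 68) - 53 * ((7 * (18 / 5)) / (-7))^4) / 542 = -16.27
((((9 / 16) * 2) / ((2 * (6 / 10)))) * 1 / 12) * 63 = 315 / 64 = 4.92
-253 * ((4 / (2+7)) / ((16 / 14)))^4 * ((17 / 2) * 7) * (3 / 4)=-72286907 / 279936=-258.23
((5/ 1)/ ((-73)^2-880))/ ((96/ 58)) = 145/ 213552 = 0.00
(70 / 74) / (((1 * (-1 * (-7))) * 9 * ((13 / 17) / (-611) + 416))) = 3995 / 110683539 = 0.00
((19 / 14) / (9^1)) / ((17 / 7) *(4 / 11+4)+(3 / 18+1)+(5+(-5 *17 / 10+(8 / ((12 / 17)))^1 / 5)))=1045 / 72978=0.01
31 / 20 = 1.55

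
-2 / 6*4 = -4 / 3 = -1.33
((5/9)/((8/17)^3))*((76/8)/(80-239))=-466735/1465344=-0.32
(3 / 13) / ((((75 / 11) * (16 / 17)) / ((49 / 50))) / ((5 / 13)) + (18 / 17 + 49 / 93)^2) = 4041790137 / 342222262343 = 0.01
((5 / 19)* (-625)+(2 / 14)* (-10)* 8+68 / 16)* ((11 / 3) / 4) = -1004509 / 6384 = -157.35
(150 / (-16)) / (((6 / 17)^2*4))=-7225 / 384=-18.82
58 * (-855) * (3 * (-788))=117230760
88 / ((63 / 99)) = 968 / 7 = 138.29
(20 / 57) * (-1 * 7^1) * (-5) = 700 / 57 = 12.28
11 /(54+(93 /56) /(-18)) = 0.20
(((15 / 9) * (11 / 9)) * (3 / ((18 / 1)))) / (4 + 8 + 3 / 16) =88 / 3159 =0.03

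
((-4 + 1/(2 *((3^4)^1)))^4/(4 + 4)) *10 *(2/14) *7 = 876167474405/2754990144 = 318.03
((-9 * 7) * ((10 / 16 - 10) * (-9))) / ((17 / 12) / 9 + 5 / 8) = -1148175 / 169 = -6793.93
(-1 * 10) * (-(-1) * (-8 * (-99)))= -7920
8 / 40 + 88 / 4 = 111 / 5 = 22.20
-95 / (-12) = 95 / 12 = 7.92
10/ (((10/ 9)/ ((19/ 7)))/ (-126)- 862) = -15390/ 1326623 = -0.01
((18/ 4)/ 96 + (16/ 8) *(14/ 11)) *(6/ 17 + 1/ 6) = 96725/ 71808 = 1.35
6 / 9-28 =-82 / 3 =-27.33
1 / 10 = 0.10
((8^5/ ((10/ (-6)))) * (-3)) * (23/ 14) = 3391488/ 35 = 96899.66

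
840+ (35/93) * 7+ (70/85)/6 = 842.77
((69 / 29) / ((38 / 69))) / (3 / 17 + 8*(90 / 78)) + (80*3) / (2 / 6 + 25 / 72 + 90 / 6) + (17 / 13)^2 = 848767597871 / 48570684162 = 17.47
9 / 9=1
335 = 335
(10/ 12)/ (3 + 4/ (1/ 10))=5/ 258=0.02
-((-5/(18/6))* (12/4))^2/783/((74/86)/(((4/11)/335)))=-860/21351627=-0.00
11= 11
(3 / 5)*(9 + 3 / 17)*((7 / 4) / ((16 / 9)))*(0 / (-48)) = 0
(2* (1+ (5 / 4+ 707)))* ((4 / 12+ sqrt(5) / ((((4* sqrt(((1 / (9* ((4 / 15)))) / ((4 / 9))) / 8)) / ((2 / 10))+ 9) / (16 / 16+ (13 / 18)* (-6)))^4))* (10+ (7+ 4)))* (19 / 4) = -294094768000000* sqrt(6) / 793510263+ 377321 / 8+ 967153499440000* sqrt(5) / 2380530789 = 47784.57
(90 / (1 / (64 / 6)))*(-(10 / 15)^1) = -640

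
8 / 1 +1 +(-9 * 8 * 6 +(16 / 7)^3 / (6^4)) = -11751953 / 27783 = -422.99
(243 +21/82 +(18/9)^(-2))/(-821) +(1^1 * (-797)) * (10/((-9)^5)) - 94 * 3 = -2243352391927/7950593556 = -282.16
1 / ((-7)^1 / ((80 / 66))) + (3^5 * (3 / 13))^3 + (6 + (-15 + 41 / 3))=29832137815 / 169169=176345.18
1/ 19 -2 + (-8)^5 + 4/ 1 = -622553/ 19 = -32765.95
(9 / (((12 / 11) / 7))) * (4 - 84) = -4620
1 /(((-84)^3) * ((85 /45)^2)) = -3 /6344128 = -0.00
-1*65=-65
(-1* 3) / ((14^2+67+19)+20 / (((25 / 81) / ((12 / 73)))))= -365 / 35606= -0.01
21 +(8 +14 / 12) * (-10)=-212 / 3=-70.67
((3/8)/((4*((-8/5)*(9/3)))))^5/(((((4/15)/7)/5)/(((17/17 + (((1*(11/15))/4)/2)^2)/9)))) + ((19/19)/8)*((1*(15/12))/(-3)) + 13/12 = 7837318565140453/7599824371187712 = 1.03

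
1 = 1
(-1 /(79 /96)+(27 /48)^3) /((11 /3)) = -1006875 /3559424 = -0.28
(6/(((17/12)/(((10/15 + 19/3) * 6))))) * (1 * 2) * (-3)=-1067.29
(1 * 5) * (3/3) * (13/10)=13/2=6.50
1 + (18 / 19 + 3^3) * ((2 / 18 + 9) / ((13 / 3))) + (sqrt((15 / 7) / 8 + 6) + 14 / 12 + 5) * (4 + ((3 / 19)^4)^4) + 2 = 3461296962811583152335 * sqrt(546) / 8076359579893392695068 + 1944489836748564120398515 / 22498430258274451079118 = 96.44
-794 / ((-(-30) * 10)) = -397 / 150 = -2.65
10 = 10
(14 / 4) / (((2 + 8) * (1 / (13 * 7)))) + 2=677 / 20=33.85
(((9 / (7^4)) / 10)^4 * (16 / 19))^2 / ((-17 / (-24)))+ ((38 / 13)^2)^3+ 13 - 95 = 6923856485753670018725943577328405486513707686 / 12779490876690869048454260067201390794140625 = 541.79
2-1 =1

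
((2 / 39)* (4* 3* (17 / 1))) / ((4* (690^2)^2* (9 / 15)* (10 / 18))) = 17 / 491120955000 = 0.00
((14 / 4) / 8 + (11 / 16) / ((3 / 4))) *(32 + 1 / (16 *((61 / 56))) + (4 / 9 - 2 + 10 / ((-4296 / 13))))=778562395 / 18868032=41.26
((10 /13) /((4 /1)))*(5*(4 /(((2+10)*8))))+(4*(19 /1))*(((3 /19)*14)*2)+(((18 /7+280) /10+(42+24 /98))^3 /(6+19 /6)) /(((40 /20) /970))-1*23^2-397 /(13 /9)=1871543542520837431 /100942842000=18540626.61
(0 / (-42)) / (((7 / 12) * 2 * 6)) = 0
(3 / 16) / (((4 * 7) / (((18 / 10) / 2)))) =27 / 4480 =0.01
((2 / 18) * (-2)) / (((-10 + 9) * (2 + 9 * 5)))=2 / 423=0.00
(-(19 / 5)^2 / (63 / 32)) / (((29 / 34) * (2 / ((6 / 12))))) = -98192 / 45675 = -2.15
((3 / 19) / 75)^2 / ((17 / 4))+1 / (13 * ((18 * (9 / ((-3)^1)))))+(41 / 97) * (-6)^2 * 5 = 19871080791751 / 261183048750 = 76.08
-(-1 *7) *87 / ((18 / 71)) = 14413 / 6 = 2402.17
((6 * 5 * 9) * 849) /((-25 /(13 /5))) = -595998 /25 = -23839.92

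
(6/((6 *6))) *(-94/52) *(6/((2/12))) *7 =-987/13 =-75.92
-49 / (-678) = 49 / 678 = 0.07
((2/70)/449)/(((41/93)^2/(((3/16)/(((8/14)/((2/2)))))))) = 25947/241526080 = 0.00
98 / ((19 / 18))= 1764 / 19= 92.84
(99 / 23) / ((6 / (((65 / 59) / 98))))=2145 / 265972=0.01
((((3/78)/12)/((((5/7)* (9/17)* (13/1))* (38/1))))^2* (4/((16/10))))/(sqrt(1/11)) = 14161* sqrt(11)/19241906711040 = 0.00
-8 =-8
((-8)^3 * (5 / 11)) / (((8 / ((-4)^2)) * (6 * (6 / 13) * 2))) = -8320 / 99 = -84.04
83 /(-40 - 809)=-83 /849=-0.10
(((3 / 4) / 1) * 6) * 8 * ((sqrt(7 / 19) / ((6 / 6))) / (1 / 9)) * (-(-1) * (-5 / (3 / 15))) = -8100 * sqrt(133) / 19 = -4916.51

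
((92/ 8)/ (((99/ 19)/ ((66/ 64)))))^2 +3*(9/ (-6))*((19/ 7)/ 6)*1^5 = 811471/ 258048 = 3.14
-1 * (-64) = 64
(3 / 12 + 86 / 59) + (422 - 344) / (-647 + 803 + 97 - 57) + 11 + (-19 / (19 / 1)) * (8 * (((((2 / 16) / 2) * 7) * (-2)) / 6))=495133 / 34692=14.27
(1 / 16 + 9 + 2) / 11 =177 / 176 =1.01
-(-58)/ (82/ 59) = 1711/ 41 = 41.73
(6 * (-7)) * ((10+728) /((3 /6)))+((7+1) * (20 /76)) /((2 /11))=-1177628 /19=-61980.42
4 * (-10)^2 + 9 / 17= 6809 / 17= 400.53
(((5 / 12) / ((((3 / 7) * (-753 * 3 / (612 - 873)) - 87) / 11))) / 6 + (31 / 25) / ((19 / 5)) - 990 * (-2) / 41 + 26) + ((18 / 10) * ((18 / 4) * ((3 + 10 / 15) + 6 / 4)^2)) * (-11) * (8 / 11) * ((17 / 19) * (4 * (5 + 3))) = -46897387296991 / 948335904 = -49452.30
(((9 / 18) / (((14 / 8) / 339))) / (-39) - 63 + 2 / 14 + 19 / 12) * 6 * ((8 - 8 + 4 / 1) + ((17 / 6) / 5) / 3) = -2019067 / 1260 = -1602.43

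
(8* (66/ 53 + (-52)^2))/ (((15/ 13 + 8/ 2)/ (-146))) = -2177051552/ 3551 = -613081.26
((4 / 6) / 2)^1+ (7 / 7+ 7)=25 / 3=8.33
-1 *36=-36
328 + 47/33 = 10871/33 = 329.42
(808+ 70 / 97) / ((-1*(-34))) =23.79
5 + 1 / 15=5.07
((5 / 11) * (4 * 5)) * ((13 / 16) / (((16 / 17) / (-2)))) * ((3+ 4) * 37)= -1430975 / 352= -4065.27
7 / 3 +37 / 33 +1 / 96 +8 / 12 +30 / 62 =151093 / 32736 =4.62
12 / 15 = 4 / 5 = 0.80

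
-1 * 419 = -419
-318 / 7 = -45.43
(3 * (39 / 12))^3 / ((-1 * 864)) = -1.07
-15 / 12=-5 / 4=-1.25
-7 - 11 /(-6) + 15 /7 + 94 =90.98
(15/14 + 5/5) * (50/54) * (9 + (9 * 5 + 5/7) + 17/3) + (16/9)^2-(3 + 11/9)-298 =-26938/147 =-183.25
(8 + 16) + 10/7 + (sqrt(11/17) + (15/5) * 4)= sqrt(187)/17 + 262/7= 38.23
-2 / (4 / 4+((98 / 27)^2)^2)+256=23747610910 / 92768257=255.99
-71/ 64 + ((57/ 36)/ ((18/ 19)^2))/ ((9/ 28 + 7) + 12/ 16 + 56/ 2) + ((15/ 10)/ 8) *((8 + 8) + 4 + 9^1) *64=2724779819/ 7853760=346.94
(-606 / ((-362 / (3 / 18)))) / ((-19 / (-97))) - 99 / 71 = 14665 / 488338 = 0.03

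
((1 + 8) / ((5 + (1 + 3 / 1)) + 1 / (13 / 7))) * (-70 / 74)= -4095 / 4588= -0.89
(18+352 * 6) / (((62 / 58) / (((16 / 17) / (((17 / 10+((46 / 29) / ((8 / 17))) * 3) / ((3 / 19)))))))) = 1719676800 / 68599063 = 25.07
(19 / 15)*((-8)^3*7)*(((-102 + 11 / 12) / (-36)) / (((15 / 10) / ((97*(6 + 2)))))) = -8012243456 / 1215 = -6594439.06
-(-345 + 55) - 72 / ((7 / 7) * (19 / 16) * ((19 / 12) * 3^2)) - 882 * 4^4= -225506.25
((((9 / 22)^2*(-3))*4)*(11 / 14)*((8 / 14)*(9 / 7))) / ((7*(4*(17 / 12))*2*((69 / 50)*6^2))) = -0.00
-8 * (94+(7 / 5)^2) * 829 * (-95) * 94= 5683112009.60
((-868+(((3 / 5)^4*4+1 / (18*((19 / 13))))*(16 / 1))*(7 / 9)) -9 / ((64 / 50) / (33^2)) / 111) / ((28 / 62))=-32835382496783 / 15944040000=-2059.41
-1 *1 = -1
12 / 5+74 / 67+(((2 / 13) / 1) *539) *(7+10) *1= 6154472 / 4355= 1413.20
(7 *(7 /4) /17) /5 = 49 /340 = 0.14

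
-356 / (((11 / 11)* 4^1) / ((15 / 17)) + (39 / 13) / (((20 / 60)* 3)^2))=-5340 / 113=-47.26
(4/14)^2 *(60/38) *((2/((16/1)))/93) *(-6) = -30/28861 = -0.00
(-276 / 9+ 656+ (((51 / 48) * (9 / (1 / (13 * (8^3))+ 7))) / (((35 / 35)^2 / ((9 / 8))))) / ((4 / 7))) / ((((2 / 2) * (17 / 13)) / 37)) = 4691587901 / 264027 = 17769.35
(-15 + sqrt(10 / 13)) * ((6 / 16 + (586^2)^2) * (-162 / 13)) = 1146190300575165 / 52-76412686705011 * sqrt(130) / 676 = 20753306556225.76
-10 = -10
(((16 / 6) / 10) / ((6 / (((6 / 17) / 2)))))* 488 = 976 / 255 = 3.83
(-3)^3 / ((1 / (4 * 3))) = -324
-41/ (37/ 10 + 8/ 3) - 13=-3713/ 191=-19.44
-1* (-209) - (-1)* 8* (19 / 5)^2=8113 / 25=324.52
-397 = -397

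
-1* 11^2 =-121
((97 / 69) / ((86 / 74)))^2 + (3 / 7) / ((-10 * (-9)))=904598833 / 616216230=1.47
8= 8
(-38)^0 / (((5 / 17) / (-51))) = -867 / 5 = -173.40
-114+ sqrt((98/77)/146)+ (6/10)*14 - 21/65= -1377/13+ sqrt(5621)/803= -105.83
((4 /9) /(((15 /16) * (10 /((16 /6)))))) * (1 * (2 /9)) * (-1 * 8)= -4096 /18225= -0.22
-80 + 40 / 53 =-4200 / 53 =-79.25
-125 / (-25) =5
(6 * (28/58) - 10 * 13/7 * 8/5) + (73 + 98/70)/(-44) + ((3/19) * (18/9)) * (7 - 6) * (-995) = -72702731/212135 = -342.72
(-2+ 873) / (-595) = -871 / 595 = -1.46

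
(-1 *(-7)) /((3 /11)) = 77 /3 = 25.67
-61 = -61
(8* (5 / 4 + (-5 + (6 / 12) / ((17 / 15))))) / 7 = -450 / 119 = -3.78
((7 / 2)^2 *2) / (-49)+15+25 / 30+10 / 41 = 15.58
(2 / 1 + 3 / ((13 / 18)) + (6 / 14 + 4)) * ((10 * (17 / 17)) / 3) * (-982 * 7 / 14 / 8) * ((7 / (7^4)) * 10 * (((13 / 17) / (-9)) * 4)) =2626850 / 122451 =21.45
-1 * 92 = -92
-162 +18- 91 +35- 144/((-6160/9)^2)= -474320729/2371600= -200.00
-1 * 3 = -3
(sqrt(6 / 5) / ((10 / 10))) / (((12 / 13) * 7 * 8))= 13 * sqrt(30) / 3360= 0.02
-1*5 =-5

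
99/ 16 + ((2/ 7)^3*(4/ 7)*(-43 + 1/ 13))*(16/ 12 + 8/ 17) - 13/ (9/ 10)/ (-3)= 2285485325/ 229228272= 9.97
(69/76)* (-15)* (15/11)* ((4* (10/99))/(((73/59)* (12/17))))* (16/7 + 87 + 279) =-3716992625/1174789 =-3163.97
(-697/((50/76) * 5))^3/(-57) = 977902425224/5859375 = 166895.35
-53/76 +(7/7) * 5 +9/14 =4.95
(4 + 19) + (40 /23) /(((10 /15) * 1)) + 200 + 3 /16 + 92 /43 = 3606855 /15824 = 227.94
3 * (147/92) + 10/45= 4153/828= 5.02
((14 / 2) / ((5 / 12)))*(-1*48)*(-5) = 4032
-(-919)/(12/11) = 10109/12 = 842.42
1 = 1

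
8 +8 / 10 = 44 / 5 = 8.80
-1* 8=-8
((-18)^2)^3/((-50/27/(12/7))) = -5509980288/175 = -31485601.65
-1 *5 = -5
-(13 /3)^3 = -2197 /27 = -81.37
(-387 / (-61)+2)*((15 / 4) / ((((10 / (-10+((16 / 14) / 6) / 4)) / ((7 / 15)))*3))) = -106381 / 21960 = -4.84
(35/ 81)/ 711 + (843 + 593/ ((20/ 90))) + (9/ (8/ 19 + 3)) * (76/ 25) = 3519.50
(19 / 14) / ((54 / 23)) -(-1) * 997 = 754169 / 756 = 997.58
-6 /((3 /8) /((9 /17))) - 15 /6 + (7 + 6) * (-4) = -2141 /34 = -62.97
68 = 68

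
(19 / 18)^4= 130321 / 104976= 1.24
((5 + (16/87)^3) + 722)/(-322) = -20814599/9219042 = -2.26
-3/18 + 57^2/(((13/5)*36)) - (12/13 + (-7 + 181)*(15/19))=-307505/2964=-103.75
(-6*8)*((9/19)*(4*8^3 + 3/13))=-11502864/247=-46570.30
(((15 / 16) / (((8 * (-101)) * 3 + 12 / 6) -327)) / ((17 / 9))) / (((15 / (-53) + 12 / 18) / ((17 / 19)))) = -21465 / 50977456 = -0.00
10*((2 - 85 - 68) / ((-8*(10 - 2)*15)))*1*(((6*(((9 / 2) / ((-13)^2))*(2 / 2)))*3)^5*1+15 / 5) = 5248033437679 / 1102867934792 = 4.76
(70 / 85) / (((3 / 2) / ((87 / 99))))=812 / 1683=0.48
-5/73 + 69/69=68/73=0.93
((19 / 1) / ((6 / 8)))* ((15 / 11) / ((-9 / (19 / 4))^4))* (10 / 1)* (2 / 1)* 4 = 61902475 / 288684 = 214.43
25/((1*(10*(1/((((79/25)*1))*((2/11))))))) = 79/55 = 1.44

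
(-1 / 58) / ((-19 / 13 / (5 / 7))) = 65 / 7714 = 0.01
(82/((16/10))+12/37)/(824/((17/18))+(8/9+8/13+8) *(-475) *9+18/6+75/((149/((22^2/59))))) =-14829476363/11429893363228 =-0.00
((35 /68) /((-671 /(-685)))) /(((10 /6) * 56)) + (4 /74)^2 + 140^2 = 9794474250991 /499717856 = 19600.01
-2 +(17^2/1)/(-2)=-293/2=-146.50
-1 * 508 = -508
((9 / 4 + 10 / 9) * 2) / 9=121 / 162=0.75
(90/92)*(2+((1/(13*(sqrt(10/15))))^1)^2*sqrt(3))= 135*sqrt(3)/15548+45/23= 1.97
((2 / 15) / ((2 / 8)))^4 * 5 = 4096 / 10125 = 0.40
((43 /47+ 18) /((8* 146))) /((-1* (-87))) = 889 /4775952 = 0.00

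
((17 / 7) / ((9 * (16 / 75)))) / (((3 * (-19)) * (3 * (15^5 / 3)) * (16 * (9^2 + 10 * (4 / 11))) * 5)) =-187 / 43328144160000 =-0.00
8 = 8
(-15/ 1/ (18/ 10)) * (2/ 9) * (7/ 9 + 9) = -18.11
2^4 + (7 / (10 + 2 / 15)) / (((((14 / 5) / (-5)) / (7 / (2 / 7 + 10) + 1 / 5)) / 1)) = 108811 / 7296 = 14.91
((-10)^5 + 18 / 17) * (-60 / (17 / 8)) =815991360 / 289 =2823499.52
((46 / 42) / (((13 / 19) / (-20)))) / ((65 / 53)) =-92644 / 3549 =-26.10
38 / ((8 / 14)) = 66.50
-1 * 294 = -294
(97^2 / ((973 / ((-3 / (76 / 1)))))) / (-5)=28227 / 369740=0.08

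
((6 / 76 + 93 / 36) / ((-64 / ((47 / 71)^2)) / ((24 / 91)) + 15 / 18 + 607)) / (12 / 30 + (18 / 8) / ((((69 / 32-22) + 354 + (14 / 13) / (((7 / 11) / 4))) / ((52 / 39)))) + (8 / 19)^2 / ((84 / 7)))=0.12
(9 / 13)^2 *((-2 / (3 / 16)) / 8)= -108 / 169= -0.64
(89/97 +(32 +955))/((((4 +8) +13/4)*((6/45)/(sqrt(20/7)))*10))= 574968*sqrt(35)/41419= 82.13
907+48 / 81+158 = 1065.59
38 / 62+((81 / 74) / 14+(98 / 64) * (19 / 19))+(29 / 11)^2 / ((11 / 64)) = 14588868383 / 341971168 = 42.66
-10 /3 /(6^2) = -5 /54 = -0.09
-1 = -1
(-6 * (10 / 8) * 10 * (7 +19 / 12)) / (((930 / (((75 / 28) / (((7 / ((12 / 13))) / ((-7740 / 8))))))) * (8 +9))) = 74739375 / 5371184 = 13.91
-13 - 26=-39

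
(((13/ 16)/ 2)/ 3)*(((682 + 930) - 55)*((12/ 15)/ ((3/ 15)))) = 6747/ 8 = 843.38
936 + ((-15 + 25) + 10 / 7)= 6632 / 7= 947.43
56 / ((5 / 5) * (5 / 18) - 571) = -1008 / 10273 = -0.10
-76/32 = -19/8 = -2.38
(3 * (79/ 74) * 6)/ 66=237/ 814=0.29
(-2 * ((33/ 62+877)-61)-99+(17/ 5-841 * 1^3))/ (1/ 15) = -1194894/ 31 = -38544.97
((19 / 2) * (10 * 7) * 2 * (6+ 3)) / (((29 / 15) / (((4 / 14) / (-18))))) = -98.28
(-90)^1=-90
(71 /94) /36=71 /3384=0.02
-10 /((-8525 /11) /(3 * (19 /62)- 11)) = -125 /961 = -0.13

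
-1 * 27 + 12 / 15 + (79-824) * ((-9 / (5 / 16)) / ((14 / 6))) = 9169.23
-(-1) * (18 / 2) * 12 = 108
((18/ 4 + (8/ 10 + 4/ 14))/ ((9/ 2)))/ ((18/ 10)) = 391/ 567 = 0.69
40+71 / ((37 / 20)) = 2900 / 37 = 78.38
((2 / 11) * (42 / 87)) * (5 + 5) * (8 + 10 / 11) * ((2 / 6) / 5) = 5488 / 10527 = 0.52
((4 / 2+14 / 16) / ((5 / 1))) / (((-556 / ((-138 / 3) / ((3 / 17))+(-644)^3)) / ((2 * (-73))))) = -672666781193 / 16680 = -40327744.68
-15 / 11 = -1.36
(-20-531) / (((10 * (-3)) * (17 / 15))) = 551 / 34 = 16.21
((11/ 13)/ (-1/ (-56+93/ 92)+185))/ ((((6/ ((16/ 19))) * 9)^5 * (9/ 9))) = 1823506432/ 432323929251112139163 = 0.00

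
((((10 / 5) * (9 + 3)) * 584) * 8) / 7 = 112128 / 7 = 16018.29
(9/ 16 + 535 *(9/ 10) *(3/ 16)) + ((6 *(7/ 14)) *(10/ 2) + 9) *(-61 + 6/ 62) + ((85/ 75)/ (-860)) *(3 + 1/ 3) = -2631351077/ 1919520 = -1370.84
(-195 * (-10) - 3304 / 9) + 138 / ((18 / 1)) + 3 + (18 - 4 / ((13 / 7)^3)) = 31852940 / 19773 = 1610.93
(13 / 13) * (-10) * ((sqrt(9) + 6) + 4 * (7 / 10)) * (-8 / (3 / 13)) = 12272 / 3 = 4090.67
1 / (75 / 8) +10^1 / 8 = 407 / 300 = 1.36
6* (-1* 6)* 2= -72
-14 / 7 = -2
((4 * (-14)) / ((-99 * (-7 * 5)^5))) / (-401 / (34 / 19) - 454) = 272 / 17125470140625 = 0.00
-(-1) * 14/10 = 7/5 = 1.40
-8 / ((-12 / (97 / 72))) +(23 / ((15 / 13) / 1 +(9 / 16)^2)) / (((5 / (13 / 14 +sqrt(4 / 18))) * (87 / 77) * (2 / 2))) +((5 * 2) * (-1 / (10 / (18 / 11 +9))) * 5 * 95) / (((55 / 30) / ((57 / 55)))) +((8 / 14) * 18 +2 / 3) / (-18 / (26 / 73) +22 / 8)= -48199737498008251 / 16895854580220 +841984 * sqrt(2) / 912195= -2851.45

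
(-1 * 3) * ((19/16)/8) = -57/128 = -0.45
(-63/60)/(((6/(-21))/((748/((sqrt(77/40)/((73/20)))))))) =26061 * sqrt(770)/100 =7231.63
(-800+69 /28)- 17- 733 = -1547.54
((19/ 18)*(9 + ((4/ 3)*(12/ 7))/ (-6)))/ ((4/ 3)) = 6.82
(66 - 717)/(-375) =1.74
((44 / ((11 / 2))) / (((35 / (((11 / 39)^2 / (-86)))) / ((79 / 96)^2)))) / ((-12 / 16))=755161 / 3955573440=0.00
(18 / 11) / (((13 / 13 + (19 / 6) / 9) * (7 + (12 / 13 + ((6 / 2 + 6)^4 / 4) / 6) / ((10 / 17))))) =1010880 / 395267917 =0.00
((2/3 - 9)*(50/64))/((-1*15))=125/288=0.43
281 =281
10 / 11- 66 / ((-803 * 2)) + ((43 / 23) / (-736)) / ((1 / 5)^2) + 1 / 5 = 73857379 / 67965920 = 1.09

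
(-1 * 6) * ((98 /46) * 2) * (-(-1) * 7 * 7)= -28812 /23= -1252.70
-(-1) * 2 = 2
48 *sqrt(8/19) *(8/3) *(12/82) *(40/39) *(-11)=-225280 *sqrt(38)/10127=-137.13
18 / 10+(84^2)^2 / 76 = 62234091 / 95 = 655095.69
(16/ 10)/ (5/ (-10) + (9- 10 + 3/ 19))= -304/ 255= -1.19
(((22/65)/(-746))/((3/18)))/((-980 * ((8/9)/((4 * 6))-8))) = -891/2554210750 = -0.00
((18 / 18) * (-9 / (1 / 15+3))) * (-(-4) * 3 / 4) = -405 / 46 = -8.80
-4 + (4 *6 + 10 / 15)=62 / 3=20.67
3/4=0.75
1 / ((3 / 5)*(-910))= -1 / 546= -0.00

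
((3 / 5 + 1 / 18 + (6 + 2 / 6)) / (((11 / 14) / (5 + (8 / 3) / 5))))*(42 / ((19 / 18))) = 10232572 / 5225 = 1958.39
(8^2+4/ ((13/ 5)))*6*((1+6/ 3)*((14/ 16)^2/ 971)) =93933/ 100984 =0.93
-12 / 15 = -4 / 5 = -0.80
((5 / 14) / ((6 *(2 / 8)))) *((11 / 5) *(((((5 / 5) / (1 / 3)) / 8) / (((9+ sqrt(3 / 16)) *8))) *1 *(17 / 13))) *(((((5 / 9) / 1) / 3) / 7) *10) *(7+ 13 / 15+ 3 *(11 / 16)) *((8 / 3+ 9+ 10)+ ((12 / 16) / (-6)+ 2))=1258879325 / 5693006592 - 1258879325 *sqrt(3) / 204948237312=0.21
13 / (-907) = -13 / 907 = -0.01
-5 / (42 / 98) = -35 / 3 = -11.67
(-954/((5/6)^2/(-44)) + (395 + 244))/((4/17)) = 25960887/100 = 259608.87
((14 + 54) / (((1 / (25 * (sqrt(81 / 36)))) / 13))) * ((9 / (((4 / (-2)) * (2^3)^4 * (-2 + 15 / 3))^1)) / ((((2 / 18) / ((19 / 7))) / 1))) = -296.56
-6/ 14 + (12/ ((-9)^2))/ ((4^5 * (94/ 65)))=-1948729/ 4548096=-0.43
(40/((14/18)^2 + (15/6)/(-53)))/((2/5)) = 179.29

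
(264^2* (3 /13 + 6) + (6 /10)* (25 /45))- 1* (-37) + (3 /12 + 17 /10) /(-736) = 249321234959 /574080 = 434297.02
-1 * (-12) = 12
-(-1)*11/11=1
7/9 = 0.78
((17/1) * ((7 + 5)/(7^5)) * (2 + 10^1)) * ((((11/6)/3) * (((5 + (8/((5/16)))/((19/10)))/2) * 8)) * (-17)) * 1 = -35706528/319333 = -111.82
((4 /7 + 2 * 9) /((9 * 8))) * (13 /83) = 845 /20916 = 0.04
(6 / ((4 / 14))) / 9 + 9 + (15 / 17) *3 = 713 / 51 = 13.98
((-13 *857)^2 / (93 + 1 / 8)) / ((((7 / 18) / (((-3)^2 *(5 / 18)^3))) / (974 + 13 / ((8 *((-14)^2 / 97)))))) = 4742985656383325 / 7359408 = 644479237.51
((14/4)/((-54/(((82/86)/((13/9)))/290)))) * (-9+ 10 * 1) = -287/1945320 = -0.00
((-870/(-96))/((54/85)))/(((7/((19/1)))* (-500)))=-9367/120960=-0.08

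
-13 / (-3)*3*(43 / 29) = 559 / 29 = 19.28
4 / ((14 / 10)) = 20 / 7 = 2.86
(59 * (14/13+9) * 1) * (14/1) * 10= 1082060/13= 83235.38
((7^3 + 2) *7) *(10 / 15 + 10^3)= 2416610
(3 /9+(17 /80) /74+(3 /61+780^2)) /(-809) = -659116641511 /876438240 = -752.04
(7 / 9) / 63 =1 / 81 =0.01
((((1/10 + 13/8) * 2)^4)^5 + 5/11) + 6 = 65822519213653738995241419687061155611/1153433600000000000000000000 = 57066587286.56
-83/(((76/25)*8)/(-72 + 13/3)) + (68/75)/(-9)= 94734281/410400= 230.83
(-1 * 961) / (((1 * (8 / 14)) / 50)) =-168175 / 2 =-84087.50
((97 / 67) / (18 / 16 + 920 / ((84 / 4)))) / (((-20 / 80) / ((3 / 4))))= -48888 / 505783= -0.10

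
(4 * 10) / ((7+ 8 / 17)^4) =3340840 / 260144641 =0.01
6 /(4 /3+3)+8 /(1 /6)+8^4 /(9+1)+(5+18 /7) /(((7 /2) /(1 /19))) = 27782344 /60515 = 459.10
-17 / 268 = -0.06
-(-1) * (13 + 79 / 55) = 794 / 55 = 14.44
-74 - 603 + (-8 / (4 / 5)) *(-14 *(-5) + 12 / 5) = -1401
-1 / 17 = -0.06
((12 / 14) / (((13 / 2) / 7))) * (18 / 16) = 27 / 26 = 1.04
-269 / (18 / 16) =-2152 / 9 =-239.11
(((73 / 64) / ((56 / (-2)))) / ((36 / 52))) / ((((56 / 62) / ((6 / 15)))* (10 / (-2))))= 29419 / 5644800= 0.01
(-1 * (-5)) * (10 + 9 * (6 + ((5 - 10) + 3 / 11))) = 1180 / 11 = 107.27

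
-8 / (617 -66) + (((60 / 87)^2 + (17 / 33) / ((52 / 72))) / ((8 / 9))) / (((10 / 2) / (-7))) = -86238247 / 45699940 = -1.89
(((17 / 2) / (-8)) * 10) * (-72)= 765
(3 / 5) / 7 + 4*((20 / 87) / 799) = 211339 / 2432955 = 0.09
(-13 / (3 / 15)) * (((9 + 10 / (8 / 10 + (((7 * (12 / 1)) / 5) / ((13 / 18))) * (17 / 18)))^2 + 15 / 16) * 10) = -80118350 / 1369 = -58523.27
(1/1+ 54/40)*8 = 94/5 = 18.80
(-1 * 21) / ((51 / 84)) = -588 / 17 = -34.59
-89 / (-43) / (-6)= -89 / 258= -0.34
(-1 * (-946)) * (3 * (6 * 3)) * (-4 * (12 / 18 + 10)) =-2179584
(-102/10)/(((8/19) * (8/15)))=-2907/64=-45.42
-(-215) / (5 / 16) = 688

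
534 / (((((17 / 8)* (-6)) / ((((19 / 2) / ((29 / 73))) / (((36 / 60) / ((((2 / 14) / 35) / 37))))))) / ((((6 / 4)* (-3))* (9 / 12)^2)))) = 3332961 / 7150472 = 0.47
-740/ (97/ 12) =-8880/ 97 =-91.55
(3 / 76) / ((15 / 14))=0.04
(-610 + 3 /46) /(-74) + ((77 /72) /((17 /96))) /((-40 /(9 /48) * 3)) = 57170753 /6944160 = 8.23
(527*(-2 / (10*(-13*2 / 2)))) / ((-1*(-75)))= 527 / 4875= 0.11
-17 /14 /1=-17 /14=-1.21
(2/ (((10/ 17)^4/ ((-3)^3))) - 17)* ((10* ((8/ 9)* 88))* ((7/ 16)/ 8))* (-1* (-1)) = -180185159/ 9000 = -20020.57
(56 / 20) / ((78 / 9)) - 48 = -3099 / 65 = -47.68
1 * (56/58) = 28/29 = 0.97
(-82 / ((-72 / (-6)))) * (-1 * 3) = 41 / 2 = 20.50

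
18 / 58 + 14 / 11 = 505 / 319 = 1.58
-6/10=-3/5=-0.60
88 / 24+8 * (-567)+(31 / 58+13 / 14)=-2759300 / 609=-4530.87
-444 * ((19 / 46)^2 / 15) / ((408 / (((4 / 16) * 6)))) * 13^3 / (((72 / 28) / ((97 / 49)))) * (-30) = 2846496913 / 3021648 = 942.03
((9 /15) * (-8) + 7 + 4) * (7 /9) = 217 /45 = 4.82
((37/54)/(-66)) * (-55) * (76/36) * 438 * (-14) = -1796165/243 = -7391.63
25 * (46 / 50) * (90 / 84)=24.64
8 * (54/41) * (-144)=-62208/41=-1517.27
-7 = -7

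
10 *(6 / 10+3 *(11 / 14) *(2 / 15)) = 64 / 7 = 9.14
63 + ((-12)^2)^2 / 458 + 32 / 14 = 177229 / 1603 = 110.56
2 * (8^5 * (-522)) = -34209792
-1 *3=-3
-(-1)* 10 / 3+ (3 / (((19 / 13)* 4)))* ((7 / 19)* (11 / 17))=254489 / 73644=3.46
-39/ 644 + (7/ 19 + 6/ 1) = 77183/ 12236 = 6.31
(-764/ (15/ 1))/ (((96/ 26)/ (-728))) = 451906/ 45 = 10042.36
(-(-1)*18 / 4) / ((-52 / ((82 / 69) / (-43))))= 123 / 51428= 0.00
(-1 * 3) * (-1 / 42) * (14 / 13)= 1 / 13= 0.08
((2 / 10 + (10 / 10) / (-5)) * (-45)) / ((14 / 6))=0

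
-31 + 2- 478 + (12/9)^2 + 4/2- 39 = -4880/9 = -542.22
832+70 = 902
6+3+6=15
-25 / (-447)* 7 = 0.39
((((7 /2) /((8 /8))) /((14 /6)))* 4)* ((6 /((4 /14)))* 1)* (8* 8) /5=8064 /5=1612.80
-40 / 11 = -3.64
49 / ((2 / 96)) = 2352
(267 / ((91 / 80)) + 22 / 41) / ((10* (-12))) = -438881 / 223860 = -1.96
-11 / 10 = -1.10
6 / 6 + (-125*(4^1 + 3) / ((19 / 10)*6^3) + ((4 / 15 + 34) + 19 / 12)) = 178103 / 5130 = 34.72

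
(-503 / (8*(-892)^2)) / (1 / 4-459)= 503 / 2920086880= 0.00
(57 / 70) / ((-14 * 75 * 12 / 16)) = -19 / 18375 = -0.00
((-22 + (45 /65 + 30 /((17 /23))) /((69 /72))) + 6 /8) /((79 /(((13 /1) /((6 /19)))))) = 8431307 /741336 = 11.37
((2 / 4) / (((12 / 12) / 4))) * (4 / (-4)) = -2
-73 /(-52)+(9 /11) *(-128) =-59101 /572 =-103.32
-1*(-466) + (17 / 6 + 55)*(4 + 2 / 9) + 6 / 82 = 786256 / 1107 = 710.26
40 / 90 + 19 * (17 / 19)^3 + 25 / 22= 1085767 / 71478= 15.19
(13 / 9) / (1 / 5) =65 / 9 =7.22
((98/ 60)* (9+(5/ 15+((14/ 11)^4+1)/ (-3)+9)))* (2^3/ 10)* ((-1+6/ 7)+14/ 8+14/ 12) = 62.07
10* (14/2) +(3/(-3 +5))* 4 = 76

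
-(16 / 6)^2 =-64 / 9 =-7.11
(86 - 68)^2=324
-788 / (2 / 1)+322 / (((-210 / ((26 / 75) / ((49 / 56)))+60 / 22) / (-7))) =-235103894 / 603255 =-389.73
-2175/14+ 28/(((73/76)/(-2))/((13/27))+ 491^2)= -1036112860283/6669237190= -155.36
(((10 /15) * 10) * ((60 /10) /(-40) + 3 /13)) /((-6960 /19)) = -0.00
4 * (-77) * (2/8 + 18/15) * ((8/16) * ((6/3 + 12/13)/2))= -42427/130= -326.36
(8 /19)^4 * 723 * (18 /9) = 5922816 /130321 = 45.45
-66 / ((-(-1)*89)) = -66 / 89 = -0.74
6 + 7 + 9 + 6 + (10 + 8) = 46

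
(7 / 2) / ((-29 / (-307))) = 37.05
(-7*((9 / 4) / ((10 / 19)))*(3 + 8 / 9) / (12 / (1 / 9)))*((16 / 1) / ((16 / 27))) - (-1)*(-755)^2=18239869 / 32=569995.91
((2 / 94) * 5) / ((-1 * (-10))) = 1 / 94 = 0.01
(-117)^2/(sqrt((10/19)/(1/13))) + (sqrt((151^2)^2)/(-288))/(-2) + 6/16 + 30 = 40297/576 + 1053* sqrt(2470)/10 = 5303.27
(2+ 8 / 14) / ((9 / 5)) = 10 / 7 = 1.43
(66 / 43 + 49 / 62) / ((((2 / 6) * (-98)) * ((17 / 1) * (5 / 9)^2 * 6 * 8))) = -502119 / 1776622400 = -0.00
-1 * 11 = -11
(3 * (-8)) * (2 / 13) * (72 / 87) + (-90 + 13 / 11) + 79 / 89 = -33581476 / 369083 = -90.99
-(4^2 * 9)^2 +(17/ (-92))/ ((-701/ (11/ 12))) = -16047673157/ 773904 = -20736.00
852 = 852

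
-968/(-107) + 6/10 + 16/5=6873/535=12.85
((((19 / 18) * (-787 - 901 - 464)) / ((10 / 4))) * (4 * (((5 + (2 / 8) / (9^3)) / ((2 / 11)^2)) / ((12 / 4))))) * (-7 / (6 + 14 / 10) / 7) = 18034684822 / 728271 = 24763.70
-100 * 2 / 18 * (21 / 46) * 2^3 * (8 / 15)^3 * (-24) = 458752 / 3105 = 147.75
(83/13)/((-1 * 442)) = -0.01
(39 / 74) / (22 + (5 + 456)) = 13 / 11914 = 0.00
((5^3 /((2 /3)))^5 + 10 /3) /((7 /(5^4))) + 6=13904571533407157 /672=20691326686617.79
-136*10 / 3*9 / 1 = -4080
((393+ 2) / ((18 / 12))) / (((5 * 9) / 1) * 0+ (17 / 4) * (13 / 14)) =44240 / 663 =66.73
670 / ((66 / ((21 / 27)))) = 2345 / 297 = 7.90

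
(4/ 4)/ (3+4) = 1/ 7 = 0.14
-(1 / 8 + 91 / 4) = -183 / 8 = -22.88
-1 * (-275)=275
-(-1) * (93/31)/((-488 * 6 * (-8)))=1/7808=0.00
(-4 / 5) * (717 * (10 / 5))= -5736 / 5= -1147.20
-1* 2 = -2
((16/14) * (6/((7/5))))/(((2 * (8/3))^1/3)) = 135/49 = 2.76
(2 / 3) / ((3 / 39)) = 26 / 3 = 8.67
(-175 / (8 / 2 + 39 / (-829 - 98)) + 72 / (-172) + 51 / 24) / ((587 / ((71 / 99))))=-115432439 / 2222621496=-0.05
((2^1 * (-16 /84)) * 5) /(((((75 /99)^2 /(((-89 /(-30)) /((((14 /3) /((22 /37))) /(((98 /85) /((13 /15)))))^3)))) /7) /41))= -4702284655348896 /341713400770625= -13.76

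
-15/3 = -5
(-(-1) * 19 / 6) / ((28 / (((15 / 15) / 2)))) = 0.06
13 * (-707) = -9191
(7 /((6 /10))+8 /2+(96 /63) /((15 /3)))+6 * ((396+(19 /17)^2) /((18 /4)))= 16557353 /30345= 545.64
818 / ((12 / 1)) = 409 / 6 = 68.17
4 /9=0.44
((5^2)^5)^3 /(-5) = -186264514923095703125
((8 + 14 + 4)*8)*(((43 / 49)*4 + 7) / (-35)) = -21424 / 343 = -62.46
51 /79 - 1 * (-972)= 76839 /79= 972.65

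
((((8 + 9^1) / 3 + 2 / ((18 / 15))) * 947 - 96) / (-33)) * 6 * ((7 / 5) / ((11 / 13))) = -3739372 / 1815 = -2060.26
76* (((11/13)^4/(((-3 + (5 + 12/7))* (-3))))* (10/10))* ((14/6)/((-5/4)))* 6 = 218092336/5569395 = 39.16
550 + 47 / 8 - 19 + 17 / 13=55971 / 104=538.18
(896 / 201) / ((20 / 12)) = 2.67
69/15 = 23/5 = 4.60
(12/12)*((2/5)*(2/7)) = 4/35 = 0.11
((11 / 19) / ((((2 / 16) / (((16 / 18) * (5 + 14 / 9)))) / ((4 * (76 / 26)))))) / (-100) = -83072 / 26325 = -3.16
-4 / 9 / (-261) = 4 / 2349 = 0.00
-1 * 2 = -2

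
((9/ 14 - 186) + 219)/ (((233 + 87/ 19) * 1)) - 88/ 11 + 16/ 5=-1471959/ 315980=-4.66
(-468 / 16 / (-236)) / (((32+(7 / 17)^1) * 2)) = 0.00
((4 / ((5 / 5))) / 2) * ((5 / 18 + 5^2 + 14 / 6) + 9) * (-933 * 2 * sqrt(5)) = -409898 * sqrt(5) / 3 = -305519.93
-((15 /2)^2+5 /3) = -695 /12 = -57.92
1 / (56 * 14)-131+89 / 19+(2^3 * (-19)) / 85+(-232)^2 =67987597263 / 1266160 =53695.90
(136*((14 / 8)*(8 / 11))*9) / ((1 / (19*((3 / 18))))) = 4933.09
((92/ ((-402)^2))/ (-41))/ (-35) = 23/ 57975435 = 0.00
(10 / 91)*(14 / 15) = 4 / 39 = 0.10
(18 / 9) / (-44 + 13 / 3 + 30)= -6 / 29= -0.21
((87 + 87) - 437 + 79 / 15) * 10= -7732 / 3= -2577.33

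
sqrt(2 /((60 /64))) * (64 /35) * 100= 1024 * sqrt(30) /21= 267.08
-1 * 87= -87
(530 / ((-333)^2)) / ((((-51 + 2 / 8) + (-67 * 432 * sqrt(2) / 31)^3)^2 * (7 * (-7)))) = -566405265437245798456649543674856938211360 / 30775639106022253862333044459231369972746413221810958732424310281 + 31142947023021675253729780039680 * sqrt(2) / 54278023114677696406231118975716701891968982754516682067767743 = -0.00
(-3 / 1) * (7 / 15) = -7 / 5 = -1.40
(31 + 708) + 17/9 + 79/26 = 174079/234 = 743.93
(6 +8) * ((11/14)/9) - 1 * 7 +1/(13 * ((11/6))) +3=-3521/1287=-2.74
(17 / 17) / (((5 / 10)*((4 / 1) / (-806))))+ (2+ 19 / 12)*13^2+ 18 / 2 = 2539 / 12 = 211.58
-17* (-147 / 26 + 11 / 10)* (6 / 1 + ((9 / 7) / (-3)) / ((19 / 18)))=3743808 / 8645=433.06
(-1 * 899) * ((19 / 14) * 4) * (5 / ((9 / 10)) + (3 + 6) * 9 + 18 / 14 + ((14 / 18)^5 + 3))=-1286754500824 / 2893401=-444720.42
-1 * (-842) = 842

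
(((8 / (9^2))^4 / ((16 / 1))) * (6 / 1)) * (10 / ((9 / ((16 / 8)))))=10240 / 129140163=0.00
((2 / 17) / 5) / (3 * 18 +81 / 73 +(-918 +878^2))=0.00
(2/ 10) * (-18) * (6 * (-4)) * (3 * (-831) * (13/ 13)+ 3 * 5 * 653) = 3154464/ 5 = 630892.80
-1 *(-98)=98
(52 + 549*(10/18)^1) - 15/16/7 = 39969/112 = 356.87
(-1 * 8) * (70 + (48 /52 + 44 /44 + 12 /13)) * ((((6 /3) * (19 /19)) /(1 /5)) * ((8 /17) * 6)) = -3636480 /221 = -16454.66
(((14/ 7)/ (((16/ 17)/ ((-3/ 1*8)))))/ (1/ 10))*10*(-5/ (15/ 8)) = 13600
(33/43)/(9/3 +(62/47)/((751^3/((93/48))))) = 5255591430408/20544584723827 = 0.26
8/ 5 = 1.60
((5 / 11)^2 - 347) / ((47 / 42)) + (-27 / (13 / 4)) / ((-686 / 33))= -7848425202 / 25358333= -309.50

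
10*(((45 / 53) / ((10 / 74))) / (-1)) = -3330 / 53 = -62.83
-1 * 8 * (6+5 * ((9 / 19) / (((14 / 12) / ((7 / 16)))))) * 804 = -841788 / 19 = -44304.63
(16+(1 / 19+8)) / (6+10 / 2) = 457 / 209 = 2.19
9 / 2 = 4.50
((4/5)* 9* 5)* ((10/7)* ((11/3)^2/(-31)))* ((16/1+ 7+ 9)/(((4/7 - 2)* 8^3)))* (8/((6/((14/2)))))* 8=6776/93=72.86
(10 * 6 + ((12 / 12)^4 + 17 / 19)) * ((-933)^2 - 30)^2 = 891053871920856 / 19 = 46897572206360.84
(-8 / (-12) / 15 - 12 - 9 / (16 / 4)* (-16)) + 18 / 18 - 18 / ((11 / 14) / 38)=-418523 / 495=-845.50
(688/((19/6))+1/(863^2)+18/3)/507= 3159310117/7174359777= 0.44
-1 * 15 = -15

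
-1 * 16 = -16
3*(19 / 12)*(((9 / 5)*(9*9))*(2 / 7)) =13851 / 70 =197.87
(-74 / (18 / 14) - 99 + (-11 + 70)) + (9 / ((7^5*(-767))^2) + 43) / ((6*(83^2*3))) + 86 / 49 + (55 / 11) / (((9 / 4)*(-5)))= -96.24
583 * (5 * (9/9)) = 2915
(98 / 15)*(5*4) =392 / 3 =130.67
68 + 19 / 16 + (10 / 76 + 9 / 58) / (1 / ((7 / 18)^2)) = 49437485 / 714096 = 69.23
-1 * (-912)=912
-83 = -83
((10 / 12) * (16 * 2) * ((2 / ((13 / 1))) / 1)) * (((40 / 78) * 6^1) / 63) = 6400 / 31941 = 0.20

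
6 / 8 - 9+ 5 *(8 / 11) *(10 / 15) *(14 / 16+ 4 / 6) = -1787 / 396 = -4.51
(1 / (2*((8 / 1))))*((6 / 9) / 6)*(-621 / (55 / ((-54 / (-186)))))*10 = -621 / 2728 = -0.23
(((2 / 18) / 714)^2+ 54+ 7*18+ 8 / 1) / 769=7763173489 / 31754683044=0.24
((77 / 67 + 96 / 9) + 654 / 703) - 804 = -111806533 / 141303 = -791.25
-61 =-61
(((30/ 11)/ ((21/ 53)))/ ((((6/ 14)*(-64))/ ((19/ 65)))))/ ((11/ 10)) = -5035/ 75504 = -0.07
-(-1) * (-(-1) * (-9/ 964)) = -9/ 964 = -0.01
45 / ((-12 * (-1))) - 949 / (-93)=5191 / 372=13.95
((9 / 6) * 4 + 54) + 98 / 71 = 4358 / 71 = 61.38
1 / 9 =0.11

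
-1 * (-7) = 7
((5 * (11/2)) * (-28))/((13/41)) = -31570/13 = -2428.46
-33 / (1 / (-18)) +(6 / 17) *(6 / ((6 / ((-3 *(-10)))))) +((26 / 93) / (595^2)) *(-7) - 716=-524022476 / 4703475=-111.41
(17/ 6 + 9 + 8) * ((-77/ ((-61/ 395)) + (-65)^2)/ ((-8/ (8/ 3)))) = -17144330/ 549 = -31228.29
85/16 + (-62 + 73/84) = -55.82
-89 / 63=-1.41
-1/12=-0.08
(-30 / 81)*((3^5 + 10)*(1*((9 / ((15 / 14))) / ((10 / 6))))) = -7084 / 15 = -472.27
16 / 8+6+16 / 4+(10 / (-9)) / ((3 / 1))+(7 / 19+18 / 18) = 6668 / 513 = 13.00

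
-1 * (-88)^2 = -7744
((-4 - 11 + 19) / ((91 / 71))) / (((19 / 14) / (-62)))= -35216 / 247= -142.57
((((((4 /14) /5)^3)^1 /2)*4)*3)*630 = 864 /1225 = 0.71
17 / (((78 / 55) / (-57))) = -17765 / 26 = -683.27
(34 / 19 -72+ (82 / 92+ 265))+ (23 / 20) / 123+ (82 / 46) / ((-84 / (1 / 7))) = 5154004777 / 26337990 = 195.69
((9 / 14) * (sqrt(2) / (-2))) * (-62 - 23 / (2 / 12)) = 450 * sqrt(2) / 7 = 90.91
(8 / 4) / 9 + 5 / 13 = 71 / 117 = 0.61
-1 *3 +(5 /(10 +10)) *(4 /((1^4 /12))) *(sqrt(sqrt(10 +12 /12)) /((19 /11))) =-3 +132 *11^(1 /4) /19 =9.65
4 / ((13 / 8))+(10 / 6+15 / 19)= 3644 / 741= 4.92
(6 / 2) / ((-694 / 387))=-1161 / 694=-1.67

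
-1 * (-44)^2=-1936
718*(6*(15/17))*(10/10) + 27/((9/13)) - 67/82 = 5352067/1394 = 3839.36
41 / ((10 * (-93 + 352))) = 41 / 2590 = 0.02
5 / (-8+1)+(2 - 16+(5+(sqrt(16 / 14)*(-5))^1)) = -68 / 7 - 10*sqrt(14) / 7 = -15.06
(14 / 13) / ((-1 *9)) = -14 / 117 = -0.12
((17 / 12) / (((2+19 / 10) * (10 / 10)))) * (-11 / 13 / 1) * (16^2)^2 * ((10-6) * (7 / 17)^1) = -50462720 / 1521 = -33177.33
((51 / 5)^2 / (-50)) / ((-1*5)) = 2601 / 6250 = 0.42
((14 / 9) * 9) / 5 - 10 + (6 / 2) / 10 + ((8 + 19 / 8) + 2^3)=459 / 40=11.48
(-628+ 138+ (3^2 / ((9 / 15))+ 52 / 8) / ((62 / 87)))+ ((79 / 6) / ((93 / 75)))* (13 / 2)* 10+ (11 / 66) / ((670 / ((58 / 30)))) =107652056 / 467325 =230.36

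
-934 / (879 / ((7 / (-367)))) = 6538 / 322593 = 0.02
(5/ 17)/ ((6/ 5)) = 25/ 102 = 0.25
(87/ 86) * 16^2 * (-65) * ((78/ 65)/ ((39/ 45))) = -1002240/ 43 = -23307.91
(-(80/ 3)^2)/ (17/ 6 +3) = -2560/ 21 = -121.90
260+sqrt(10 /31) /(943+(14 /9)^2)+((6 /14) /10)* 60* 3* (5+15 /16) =81* sqrt(310) /2373949+17125 /56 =305.80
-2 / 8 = -1 / 4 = -0.25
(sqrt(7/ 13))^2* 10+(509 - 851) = -4376/ 13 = -336.62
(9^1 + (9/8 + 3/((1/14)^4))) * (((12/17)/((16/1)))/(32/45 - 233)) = -124478775/5686432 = -21.89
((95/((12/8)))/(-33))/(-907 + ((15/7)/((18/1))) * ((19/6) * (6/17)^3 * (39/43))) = 280974470/132784854939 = 0.00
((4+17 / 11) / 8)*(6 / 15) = 61 / 220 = 0.28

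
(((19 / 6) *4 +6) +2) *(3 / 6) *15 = 155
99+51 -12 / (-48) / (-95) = 56999 / 380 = 150.00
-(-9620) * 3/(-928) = -7215/232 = -31.10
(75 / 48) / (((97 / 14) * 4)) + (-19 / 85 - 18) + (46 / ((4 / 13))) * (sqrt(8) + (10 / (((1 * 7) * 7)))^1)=159572971 / 12928160 + 299 * sqrt(2)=435.19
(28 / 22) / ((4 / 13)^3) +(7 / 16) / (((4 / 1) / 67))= 35917 / 704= 51.02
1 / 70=0.01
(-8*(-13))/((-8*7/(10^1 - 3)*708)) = -0.02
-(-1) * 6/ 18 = 1/ 3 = 0.33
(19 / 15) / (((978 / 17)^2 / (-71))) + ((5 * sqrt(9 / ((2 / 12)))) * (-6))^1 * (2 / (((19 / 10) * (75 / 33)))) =-792 * sqrt(6) / 19 - 389861 / 14347260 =-102.13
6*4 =24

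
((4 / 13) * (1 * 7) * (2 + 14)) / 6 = 224 / 39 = 5.74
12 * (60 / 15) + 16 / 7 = 352 / 7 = 50.29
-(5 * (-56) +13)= 267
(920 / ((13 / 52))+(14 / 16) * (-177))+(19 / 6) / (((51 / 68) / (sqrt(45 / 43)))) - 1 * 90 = 38 * sqrt(215) / 129+27481 / 8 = 3439.44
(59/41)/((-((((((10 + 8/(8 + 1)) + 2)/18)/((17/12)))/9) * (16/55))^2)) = -3045704609475/564936704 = -5391.23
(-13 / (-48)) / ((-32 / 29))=-377 / 1536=-0.25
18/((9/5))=10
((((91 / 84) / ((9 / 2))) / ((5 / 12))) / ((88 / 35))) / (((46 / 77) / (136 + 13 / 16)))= 1394393 / 26496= 52.63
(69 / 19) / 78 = 23 / 494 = 0.05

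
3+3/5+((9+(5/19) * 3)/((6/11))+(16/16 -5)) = 1667/95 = 17.55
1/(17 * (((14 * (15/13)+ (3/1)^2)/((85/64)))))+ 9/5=188677/104640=1.80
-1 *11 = -11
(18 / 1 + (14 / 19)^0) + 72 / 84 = 139 / 7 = 19.86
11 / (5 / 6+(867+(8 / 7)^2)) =3234 / 255527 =0.01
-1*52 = -52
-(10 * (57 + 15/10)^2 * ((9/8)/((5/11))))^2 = -1836596854521/256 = -7174206462.97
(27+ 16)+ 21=64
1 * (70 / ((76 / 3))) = 105 / 38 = 2.76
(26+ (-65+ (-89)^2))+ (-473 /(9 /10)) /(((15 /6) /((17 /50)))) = 1757368 /225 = 7810.52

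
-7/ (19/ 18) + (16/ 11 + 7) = 381/ 209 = 1.82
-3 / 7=-0.43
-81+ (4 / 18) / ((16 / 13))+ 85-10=-419 / 72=-5.82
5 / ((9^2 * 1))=5 / 81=0.06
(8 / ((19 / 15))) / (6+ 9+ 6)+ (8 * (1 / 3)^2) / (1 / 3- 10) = 0.21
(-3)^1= -3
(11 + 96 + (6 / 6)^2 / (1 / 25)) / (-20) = -6.60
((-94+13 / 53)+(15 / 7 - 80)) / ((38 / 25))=-795850 / 7049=-112.90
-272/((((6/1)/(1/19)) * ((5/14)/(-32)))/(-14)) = -852992/285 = -2992.95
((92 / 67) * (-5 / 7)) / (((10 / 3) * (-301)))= 0.00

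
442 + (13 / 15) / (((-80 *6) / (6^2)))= 88387 / 200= 441.94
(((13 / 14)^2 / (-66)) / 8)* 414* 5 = -58305 / 17248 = -3.38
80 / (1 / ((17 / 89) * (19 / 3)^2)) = 490960 / 801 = 612.93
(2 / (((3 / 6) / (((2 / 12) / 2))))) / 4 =1 / 12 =0.08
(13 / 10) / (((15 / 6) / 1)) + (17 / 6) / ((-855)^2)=0.52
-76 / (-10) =38 / 5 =7.60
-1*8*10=-80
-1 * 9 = -9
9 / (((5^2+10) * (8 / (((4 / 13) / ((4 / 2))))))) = 9 / 1820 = 0.00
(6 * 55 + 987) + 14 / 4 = 2641 / 2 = 1320.50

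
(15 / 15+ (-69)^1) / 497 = -68 / 497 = -0.14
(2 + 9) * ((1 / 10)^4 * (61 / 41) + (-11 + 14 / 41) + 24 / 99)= -114.58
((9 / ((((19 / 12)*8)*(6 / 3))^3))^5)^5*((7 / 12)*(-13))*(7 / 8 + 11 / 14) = -175979421660320334004552287524046111935863676729154220998743529 / 36827259274413935902886789868030306547033299891250476531093210326197032591287208405141757937856694589034741076309590114978108380504764587180032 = -0.00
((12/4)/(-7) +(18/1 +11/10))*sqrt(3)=1307*sqrt(3)/70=32.34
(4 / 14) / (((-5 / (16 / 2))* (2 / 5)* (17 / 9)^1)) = -72 / 119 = -0.61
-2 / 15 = -0.13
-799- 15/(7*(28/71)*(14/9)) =-2202041/2744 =-802.49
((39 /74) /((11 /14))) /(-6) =-91 /814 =-0.11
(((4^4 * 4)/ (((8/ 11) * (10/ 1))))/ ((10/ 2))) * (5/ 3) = 704/ 15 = 46.93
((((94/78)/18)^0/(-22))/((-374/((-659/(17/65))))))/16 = -0.02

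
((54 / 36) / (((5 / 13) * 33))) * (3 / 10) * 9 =351 / 1100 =0.32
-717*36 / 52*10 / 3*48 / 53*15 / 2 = -7743600 / 689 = -11238.90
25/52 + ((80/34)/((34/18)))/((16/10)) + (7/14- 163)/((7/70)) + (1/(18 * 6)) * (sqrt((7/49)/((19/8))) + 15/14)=-3074579665/1893528 + sqrt(266)/7182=-1623.73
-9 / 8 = -1.12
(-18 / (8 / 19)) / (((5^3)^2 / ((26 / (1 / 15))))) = -6669 / 6250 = -1.07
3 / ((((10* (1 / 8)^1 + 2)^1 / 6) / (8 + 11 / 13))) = 8280 / 169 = 48.99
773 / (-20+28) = 773 / 8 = 96.62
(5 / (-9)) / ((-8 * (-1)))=-5 / 72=-0.07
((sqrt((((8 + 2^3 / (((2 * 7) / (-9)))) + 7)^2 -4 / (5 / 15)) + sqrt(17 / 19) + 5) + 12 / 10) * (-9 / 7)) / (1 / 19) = -9 * sqrt(931 * sqrt(323) + 1594898) / 49 -1026 / 35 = -262.49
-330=-330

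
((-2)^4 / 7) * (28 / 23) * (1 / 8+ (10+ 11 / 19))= 13016 / 437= 29.78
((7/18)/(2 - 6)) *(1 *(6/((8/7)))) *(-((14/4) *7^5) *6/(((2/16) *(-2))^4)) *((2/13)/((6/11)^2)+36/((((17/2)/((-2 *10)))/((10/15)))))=-5132586803932/1989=-2580486075.38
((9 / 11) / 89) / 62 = 9 / 60698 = 0.00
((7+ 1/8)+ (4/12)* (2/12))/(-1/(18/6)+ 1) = 10.77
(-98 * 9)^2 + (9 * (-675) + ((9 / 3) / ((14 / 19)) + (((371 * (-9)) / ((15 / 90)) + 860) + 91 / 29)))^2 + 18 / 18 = 105153156905189 / 164836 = 637925919.73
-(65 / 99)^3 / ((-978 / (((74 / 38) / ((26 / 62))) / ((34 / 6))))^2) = -2137864625 / 10758353952852396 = -0.00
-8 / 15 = -0.53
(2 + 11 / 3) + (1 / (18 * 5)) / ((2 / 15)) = 23 / 4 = 5.75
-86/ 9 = -9.56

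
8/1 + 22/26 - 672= -8621/13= -663.15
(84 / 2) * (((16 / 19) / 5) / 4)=168 / 95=1.77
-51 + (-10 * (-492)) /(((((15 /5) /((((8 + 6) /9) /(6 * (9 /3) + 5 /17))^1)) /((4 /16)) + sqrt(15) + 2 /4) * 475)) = -5492693645961 /107854657955 - 55737696 * sqrt(15) /107854657955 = -50.93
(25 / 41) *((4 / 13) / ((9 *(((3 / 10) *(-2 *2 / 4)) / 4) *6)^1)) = -2000 / 43173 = -0.05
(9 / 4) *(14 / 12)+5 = 61 / 8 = 7.62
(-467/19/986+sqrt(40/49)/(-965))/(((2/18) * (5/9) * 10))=-0.04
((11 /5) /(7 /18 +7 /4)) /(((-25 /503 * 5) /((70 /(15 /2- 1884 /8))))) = 3018 /2375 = 1.27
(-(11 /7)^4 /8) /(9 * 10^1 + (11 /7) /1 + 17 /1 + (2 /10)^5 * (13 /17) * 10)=-155560625 /22158299408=-0.01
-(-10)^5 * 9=900000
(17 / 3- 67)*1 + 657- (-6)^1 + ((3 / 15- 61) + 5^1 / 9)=24364 / 45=541.42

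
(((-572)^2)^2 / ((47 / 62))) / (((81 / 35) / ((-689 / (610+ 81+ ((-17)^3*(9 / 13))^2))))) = -3633811.64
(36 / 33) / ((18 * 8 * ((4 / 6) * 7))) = 1 / 616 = 0.00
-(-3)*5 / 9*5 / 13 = 25 / 39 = 0.64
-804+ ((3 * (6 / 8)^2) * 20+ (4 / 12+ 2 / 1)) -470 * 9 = -4997.92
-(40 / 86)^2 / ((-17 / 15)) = 6000 / 31433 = 0.19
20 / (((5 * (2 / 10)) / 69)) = 1380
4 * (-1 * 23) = -92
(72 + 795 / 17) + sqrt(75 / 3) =2104 / 17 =123.76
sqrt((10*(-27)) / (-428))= 3*sqrt(3210) / 214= 0.79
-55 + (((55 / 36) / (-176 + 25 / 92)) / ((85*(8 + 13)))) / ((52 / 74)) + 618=760364620937 / 1350558846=563.00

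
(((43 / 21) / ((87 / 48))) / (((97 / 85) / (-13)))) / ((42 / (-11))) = 3.37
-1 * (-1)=1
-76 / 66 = -38 / 33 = -1.15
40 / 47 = 0.85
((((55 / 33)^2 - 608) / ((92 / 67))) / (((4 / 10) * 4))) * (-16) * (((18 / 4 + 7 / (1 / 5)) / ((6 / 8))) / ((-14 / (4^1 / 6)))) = -144154855 / 13041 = -11053.97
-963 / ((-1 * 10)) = 963 / 10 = 96.30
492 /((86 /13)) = 3198 /43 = 74.37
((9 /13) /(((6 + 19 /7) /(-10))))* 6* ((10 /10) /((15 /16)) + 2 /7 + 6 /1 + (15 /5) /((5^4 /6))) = -3487608 /99125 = -35.18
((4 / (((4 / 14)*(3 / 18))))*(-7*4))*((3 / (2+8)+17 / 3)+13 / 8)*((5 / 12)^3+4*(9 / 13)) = -2849441287 / 56160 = -50737.91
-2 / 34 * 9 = -0.53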